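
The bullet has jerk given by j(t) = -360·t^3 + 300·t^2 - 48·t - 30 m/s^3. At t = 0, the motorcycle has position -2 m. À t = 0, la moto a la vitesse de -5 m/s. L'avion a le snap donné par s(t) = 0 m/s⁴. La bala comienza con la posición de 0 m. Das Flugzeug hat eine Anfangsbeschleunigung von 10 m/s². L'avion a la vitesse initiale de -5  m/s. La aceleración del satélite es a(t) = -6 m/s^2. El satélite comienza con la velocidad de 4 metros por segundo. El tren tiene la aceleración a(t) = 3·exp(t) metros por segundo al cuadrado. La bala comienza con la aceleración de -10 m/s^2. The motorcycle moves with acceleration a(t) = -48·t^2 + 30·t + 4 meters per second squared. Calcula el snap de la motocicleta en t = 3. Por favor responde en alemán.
Wir müssen unsere Gleichung für die Beschleunigung a(t) = -48·t^2 + 30·t + 4 2-mal ableiten. Die Ableitung von der Beschleunigung ergibt den Ruck: j(t) = 30 - 96·t. Mit d/dt von j(t) finden wir s(t) = -96. Mit s(t) = -96 und Einsetzen von t = 3, finden wir s = -96.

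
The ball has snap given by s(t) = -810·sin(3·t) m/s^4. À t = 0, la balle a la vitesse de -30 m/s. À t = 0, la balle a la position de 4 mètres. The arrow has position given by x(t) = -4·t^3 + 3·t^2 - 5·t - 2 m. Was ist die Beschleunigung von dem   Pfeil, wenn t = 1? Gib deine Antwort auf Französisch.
Nous devons dériver notre équation de la position x(t) = -4·t^3 + 3·t^2 - 5·t - 2 2 fois. En dérivant la position, nous obtenons la vitesse: v(t) = -12·t^2 + 6·t - 5. En dérivant la vitesse, nous obtenons l'accélération: a(t) = 6 - 24·t. En utilisant a(t) = 6 - 24·t et en substituant t = 1, nous trouvons a = -18.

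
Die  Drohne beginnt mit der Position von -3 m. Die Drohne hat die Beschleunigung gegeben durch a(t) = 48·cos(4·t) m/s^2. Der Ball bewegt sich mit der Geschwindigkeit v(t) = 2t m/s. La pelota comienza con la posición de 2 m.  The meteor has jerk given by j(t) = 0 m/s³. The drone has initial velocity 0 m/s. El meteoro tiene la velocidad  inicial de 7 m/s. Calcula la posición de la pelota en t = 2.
Para resolver esto, necesitamos tomar 1 antiderivada de nuestra ecuación de la velocidad v(t) = 2·t. Tomando ∫v(t)dt y aplicando x(0) = 2, encontramos x(t) = t^2 + 2. De la ecuación de la posición x(t) = t^2 + 2, sustituimos t = 2 para obtener x = 6.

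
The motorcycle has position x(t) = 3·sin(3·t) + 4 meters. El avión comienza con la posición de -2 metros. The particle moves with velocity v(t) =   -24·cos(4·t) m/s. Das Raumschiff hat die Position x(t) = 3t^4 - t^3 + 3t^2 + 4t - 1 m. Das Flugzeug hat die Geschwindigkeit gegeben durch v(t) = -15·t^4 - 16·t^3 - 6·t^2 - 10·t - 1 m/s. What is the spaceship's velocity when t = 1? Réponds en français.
Pour résoudre ceci, nous devons prendre 1 dérivée de notre équation de la position x(t) = 3·t^4 - t^3 + 3·t^2 + 4·t - 1. La dérivée de la position donne la vitesse: v(t) = 12·t^3 - 3·t^2 + 6·t + 4. En utilisant v(t) = 12·t^3 - 3·t^2 + 6·t + 4 et en substituant t = 1, nous trouvons v = 19.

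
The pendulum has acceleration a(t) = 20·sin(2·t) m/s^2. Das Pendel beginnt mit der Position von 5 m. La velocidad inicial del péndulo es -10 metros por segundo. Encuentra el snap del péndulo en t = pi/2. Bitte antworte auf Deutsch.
Ausgehend von der Beschleunigung a(t) = 20·sin(2·t), nehmen wir 2 Ableitungen. Mit d/dt von a(t) finden wir j(t) = 40·cos(2·t). Die Ableitung von dem Ruck ergibt den Snap: s(t) = -80·sin(2·t). Mit s(t) = -80·sin(2·t) und Einsetzen von t = pi/2, finden wir s = 0.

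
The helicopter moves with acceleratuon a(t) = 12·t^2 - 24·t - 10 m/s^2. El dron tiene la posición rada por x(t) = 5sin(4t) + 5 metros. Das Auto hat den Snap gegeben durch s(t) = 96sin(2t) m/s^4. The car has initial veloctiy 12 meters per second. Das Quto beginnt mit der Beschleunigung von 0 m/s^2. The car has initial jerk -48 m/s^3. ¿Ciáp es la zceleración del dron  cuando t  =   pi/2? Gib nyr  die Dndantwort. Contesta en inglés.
The acceleration at t = pi/2 is a = 0.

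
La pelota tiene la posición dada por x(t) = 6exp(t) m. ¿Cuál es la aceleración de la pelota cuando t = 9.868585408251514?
Debemos derivar nuestra ecuación de la posición x(t) = 6·exp(t) 2 veces. Derivando la posición, obtenemos la velocidad: v(t) = 6·exp(t). La derivada de la velocidad da la aceleración: a(t) = 6·exp(t). De la ecuación de la aceleración a(t) = 6·exp(t), sustituimos t = 9.868585408251514 para obtener a = 115883.989306764.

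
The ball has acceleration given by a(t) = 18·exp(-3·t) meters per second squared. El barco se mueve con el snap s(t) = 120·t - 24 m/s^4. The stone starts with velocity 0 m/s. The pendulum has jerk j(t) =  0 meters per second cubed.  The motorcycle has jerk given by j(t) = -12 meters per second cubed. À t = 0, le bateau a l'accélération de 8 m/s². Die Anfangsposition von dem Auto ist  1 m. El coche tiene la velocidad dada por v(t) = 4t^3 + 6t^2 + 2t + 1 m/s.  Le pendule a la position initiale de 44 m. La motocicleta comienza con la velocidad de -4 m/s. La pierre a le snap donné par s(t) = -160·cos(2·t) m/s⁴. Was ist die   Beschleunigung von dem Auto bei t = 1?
Wir müssen unsere Gleichung für die Geschwindigkeit v(t) = 4·t^3 + 6·t^2 + 2·t + 1 1-mal ableiten. Mit d/dt von v(t) finden wir a(t) = 12·t^2 + 12·t + 2. Aus der Gleichung für die Beschleunigung a(t) = 12·t^2 + 12·t + 2, setzen wir t = 1 ein und erhalten a = 26.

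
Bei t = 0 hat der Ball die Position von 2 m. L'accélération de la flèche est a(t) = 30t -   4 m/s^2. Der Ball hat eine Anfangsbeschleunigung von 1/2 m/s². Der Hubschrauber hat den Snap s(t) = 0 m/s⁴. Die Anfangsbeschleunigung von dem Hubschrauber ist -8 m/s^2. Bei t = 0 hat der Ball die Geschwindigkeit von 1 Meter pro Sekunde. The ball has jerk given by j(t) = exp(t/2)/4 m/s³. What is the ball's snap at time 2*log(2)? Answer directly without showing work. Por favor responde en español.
La respuesta es 1/4.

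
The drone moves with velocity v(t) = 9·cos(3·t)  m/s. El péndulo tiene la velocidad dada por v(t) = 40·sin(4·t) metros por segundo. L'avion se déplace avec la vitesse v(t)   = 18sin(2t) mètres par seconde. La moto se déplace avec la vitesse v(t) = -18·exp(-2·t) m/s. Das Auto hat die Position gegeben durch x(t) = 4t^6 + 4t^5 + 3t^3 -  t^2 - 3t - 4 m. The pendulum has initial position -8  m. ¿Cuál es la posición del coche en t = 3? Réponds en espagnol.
Usando x(t) = 4·t^6 + 4·t^5 + 3·t^3 - t^2 - 3·t - 4 y sustituyendo t = 3, encontramos x = 3947.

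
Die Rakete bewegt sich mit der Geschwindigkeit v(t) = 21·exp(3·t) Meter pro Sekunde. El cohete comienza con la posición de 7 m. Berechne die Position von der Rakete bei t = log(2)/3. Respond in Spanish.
Debemos encontrar la integral de nuestra ecuación de la velocidad v(t) = 21·exp(3·t) 1 vez. La integral de la velocidad es la posición. Usando x(0) = 7, obtenemos x(t) = 7·exp(3·t). De la ecuación de la posición x(t) = 7·exp(3·t), sustituimos t = log(2)/3 para obtener x = 14.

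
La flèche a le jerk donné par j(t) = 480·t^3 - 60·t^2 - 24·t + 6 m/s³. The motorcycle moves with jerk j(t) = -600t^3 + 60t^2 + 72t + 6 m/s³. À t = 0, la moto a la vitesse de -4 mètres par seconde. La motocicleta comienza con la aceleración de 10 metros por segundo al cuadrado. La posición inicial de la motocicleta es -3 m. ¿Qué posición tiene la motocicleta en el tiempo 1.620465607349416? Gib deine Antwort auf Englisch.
We must find the antiderivative of our jerk equation j(t) = -600·t^3 + 60·t^2 + 72·t + 6 3 times. Integrating jerk and using the initial condition a(0) = 10, we get a(t) = -150·t^4 + 20·t^3 + 36·t^2 + 6·t + 10. Taking ∫a(t)dt and applying v(0) = -4, we find v(t) = -30·t^5 + 5·t^4 + 12·t^3 + 3·t^2 + 10·t - 4. Integrating velocity and using the initial condition x(0) = -3, we get x(t) = -5·t^6 + t^5 + 3·t^4 + t^3 + 5·t^2 - 4·t - 3. We have position x(t) = -5·t^6 + t^5 + 3·t^4 + t^3 + 5·t^2 - 4·t - 3. Substituting t = 1.620465607349416: x(1.620465607349416) = -50.7705962559228.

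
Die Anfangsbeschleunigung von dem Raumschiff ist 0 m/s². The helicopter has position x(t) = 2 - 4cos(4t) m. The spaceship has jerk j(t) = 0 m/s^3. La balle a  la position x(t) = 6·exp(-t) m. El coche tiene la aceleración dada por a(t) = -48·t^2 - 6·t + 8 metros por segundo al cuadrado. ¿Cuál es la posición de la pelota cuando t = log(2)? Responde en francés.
Nous avons la position x(t) = 6·exp(-t). En substituant t = log(2): x(log(2)) = 3.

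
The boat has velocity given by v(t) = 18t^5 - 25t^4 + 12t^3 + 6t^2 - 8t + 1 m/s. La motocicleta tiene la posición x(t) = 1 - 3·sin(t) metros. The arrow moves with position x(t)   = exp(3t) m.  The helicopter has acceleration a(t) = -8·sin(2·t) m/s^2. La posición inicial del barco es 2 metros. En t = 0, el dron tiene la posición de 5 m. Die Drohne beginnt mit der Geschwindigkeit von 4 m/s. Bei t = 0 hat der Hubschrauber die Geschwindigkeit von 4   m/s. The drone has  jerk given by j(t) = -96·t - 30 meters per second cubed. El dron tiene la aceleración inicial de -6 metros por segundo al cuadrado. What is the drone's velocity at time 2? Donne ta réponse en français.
Pour résoudre ceci, nous devons prendre 2 primitives de notre équation du jerk j(t) = -96·t - 30. En prenant ∫j(t)dt et en appliquant a(0) = -6, nous trouvons a(t) = -48·t^2 - 30·t - 6. L'intégrale de l'accélération est la vitesse. En utilisant v(0) = 4, nous obtenons v(t) = -16·t^3 - 15·t^2 - 6·t + 4. Nous avons la vitesse v(t) = -16·t^3 - 15·t^2 - 6·t + 4. En substituant t = 2: v(2) = -196.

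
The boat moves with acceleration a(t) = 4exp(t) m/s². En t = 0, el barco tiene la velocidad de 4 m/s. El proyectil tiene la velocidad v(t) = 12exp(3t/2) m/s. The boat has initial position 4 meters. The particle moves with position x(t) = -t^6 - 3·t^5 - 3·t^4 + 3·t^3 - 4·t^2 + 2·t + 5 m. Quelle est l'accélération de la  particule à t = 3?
En partant de la position x(t) = -t^6 - 3·t^5 - 3·t^4 + 3·t^3 - 4·t^2 + 2·t + 5, nous prenons 2 dérivées. En prenant d/dt de x(t), nous trouvons v(t) = -6·t^5 - 15·t^4 - 12·t^3 + 9·t^2 - 8·t + 2. En dérivant la vitesse, nous obtenons l'accélération: a(t) = -30·t^4 - 60·t^3 - 36·t^2 + 18·t - 8. Nous avons l'accélération a(t) = -30·t^4 - 60·t^3 - 36·t^2 + 18·t - 8. En substituant t = 3: a(3) = -4328.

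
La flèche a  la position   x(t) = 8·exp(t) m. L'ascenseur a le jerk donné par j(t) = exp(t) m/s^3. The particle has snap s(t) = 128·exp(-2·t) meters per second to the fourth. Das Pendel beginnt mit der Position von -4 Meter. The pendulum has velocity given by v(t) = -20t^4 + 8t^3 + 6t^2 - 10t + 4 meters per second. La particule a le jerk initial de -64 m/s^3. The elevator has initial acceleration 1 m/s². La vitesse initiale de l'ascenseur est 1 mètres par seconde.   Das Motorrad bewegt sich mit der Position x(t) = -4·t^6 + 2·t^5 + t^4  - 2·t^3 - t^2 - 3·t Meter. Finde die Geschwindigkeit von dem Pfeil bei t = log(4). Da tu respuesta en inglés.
To solve this, we need to take 1 derivative of our position equation x(t) = 8·exp(t). Taking d/dt of x(t), we find v(t) = 8·exp(t). Using v(t) = 8·exp(t) and substituting t = log(4), we find v = 32.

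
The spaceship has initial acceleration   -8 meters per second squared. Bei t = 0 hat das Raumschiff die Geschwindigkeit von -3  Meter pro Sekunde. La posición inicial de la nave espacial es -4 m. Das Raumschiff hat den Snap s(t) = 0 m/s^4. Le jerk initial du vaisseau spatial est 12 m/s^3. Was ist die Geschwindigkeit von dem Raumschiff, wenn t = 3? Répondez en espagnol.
Debemos encontrar la antiderivada de nuestra ecuación del snap s(t) = 0 3 veces. La antiderivada del snap, con j(0) = 12, da la sacudida: j(t) = 12. Integrando la sacudida y usando la condición inicial a(0) = -8, obtenemos a(t) = 12·t - 8. Tomando ∫a(t)dt y aplicando v(0) = -3, encontramos v(t) = 6·t^2 - 8·t - 3. Usando v(t) = 6·t^2 - 8·t - 3 y sustituyendo t = 3, encontramos v = 27.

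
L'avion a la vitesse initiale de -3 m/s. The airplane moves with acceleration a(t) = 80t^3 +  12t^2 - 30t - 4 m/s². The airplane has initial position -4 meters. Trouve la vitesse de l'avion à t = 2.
En partant de l'accélération a(t) = 80·t^3 + 12·t^2 - 30·t - 4, nous prenons 1 primitive. La primitive de l'accélération, avec v(0) = -3, donne la vitesse: v(t) = 20·t^4 + 4·t^3 - 15·t^2 - 4·t - 3. En utilisant v(t) = 20·t^4 + 4·t^3 - 15·t^2 - 4·t - 3 et en substituant t = 2, nous trouvons v = 281.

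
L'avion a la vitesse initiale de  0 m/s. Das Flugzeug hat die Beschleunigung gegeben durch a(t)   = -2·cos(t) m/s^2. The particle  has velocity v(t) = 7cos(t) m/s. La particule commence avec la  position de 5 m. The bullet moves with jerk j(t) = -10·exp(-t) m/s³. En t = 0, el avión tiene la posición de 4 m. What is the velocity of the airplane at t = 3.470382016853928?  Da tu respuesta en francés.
Nous devons trouver la primitive de notre équation de l'accélération a(t) = -2·cos(t) 1 fois. La primitive de l'accélération, avec v(0) = 0, donne la vitesse: v(t) = -2·sin(t). Nous avons la vitesse v(t) = -2·sin(t). En substituant t = 3.470382016853928: v(3.470382016853928) = 0.645794955188968.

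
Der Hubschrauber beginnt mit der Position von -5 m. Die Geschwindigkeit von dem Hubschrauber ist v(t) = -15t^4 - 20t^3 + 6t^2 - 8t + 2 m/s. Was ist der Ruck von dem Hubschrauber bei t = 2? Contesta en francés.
En partant de la vitesse v(t) = -15·t^4 - 20·t^3 + 6·t^2 - 8·t + 2, nous prenons 2 dérivées. La dérivée de la vitesse donne l'accélération: a(t) = -60·t^3 - 60·t^2 + 12·t - 8. La dérivée de l'accélération donne le jerk: j(t) = -180·t^2 - 120·t + 12. De l'équation du jerk j(t) = -180·t^2 - 120·t + 12, nous substituons t = 2 pour obtenir j = -948.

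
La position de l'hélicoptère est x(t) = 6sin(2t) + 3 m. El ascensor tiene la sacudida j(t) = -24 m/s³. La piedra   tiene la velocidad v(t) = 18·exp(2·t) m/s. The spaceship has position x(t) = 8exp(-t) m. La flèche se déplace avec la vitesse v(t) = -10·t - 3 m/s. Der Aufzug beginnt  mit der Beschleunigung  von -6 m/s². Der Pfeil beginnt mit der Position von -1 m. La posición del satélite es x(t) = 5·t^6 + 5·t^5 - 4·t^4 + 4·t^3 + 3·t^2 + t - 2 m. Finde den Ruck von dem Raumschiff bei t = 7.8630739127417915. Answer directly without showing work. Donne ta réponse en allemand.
Der Ruck bei t = 7.8630739127417915 ist j = -0.00307751639956021.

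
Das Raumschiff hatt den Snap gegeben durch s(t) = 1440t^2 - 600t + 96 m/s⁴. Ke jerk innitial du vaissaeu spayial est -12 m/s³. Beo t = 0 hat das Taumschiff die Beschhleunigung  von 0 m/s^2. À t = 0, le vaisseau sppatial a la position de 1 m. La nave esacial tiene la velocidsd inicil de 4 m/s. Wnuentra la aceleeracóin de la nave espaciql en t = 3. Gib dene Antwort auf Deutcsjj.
Wir müssen die Stammfunktion unserer Gleichung für den Snap s(t) = 1440·t^2 - 600·t + 96 2-mal finden. Die Stammfunktion von dem Snap, mit j(0) = -12, ergibt den Ruck: j(t) = 480·t^3 - 300·t^2 + 96·t - 12. Die Stammfunktion von dem Ruck ist die Beschleunigung. Mit a(0) = 0 erhalten wir a(t) = 4·t·(30·t^3 - 25·t^2 + 12·t - 3). Mit a(t) = 4·t·(30·t^3 - 25·t^2 + 12·t - 3) und Einsetzen von t = 3, finden wir a = 7416.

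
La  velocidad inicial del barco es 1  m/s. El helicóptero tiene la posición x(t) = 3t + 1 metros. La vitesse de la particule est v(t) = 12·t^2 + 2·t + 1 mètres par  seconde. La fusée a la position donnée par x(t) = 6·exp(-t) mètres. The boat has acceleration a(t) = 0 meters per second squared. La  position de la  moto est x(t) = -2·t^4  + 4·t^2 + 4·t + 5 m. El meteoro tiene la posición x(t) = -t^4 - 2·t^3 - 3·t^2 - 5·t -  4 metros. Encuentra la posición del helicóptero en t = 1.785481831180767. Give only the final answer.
En t = 1.785481831180767, x = 6.35644549354230.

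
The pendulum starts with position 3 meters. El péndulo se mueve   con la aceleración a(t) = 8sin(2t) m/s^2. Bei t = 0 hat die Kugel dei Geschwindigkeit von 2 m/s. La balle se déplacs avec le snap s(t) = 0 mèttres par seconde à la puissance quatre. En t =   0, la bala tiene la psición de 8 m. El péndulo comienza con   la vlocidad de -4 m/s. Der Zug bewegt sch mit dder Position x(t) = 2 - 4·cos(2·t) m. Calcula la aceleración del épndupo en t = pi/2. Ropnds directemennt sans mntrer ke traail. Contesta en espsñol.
La respuesta es 0.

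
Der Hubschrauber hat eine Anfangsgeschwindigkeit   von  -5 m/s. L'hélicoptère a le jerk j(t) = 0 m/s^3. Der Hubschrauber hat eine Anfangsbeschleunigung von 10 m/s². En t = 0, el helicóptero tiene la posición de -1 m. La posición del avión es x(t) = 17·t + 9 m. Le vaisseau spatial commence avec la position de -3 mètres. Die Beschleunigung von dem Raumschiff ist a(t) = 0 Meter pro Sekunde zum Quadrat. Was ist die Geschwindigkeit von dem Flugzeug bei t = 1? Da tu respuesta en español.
Para resolver esto, necesitamos tomar 1 derivada de nuestra ecuación de la posición x(t) = 17·t + 9. La derivada de la posición da la velocidad: v(t) = 17. Tenemos la velocidad v(t) = 17. Sustituyendo t = 1: v(1) = 17.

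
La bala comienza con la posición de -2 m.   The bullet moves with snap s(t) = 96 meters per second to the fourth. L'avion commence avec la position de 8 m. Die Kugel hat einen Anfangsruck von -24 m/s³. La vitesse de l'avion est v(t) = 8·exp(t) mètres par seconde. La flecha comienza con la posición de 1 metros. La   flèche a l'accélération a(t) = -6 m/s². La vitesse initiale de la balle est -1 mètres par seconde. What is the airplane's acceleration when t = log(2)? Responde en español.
Partiendo de la velocidad v(t) = 8·exp(t), tomamos 1 derivada. Tomando d/dt de v(t), encontramos a(t) = 8·exp(t). Usando a(t) = 8·exp(t) y sustituyendo t = log(2), encontramos a = 16.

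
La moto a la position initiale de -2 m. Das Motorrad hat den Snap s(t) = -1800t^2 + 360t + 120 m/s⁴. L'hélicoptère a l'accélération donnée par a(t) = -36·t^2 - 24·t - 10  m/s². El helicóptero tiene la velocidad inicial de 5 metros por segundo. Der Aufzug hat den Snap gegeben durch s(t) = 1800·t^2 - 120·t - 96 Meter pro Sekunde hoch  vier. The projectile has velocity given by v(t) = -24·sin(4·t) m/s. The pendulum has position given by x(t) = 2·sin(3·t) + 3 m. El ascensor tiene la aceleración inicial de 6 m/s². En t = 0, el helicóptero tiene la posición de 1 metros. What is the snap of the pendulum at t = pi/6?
Starting from position x(t) = 2·sin(3·t) + 3, we take 4 derivatives. Differentiating position, we get velocity: v(t) = 6·cos(3·t). Differentiating velocity, we get acceleration: a(t) = -18·sin(3·t). The derivative of acceleration gives jerk: j(t) = -54·cos(3·t). Differentiating jerk, we get snap: s(t) = 162·sin(3·t). From the given snap equation s(t) = 162·sin(3·t), we substitute t = pi/6 to get s = 162.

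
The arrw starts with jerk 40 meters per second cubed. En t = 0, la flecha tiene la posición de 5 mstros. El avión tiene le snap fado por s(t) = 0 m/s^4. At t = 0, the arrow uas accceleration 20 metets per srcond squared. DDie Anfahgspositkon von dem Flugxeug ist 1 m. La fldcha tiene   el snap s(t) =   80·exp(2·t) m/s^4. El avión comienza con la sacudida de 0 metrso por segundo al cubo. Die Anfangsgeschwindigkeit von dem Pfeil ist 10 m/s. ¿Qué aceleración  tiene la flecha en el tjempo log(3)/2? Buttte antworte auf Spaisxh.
Para resolver esto, necesitamos tomar 2 antiderivadas de nuestra ecuación del snap s(t) = 80·exp(2·t). La integral del snap es la sacudida. Usando j(0) = 40, obtenemos j(t) = 40·exp(2·t). La integral de la sacudida, con a(0) = 20, da la aceleración: a(t) = 20·exp(2·t). De la ecuación de la aceleración a(t) = 20·exp(2·t), sustituimos t = log(3)/2 para obtener a = 60.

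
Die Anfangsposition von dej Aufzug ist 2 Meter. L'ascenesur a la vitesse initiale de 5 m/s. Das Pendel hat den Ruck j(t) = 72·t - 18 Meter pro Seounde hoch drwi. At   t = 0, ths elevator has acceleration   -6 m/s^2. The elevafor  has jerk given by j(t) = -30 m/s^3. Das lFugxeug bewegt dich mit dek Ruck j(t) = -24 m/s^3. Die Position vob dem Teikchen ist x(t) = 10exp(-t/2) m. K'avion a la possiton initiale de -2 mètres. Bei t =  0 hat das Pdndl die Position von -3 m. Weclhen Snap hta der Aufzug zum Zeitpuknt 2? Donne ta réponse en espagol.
Para resolver esto, necesitamos tomar 1 derivada de nuestra ecuación de la sacudida j(t) = -30. Derivando la sacudida, obtenemos el snap: s(t) = 0. Usando s(t) = 0 y sustituyendo t = 2, encontramos s = 0.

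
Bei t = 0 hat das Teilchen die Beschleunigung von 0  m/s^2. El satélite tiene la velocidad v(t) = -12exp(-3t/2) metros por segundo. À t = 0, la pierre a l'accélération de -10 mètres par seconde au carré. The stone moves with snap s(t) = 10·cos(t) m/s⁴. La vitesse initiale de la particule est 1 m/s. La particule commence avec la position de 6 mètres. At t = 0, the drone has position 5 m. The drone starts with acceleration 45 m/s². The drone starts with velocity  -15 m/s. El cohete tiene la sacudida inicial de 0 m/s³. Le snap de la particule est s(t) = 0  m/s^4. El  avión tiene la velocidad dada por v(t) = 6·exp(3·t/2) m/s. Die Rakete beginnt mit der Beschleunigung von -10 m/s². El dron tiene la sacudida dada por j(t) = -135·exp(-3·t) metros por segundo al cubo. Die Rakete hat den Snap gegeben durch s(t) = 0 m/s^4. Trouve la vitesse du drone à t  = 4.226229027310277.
Nous devons trouver l'intégrale de notre équation du jerk j(t) = -135·exp(-3·t) 2 fois. En prenant ∫j(t)dt et en appliquant a(0) = 45, nous trouvons a(t) = 45·exp(-3·t). La primitive de l'accélération, avec v(0) = -15, donne la vitesse: v(t) = -15·exp(-3·t). De l'équation de la vitesse v(t) = -15·exp(-3·t), nous substituons t = 4.226229027310277 pour obtenir v = -0.0000467527780330313.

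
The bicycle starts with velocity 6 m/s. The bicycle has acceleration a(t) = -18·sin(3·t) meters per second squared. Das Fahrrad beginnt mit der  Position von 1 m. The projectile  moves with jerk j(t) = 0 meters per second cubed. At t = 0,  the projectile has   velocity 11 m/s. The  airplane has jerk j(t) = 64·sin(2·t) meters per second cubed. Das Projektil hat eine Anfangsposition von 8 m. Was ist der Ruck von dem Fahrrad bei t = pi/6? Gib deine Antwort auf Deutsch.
Um dies zu lösen, müssen wir 1 Ableitung unserer Gleichung für die Beschleunigung a(t) = -18·sin(3·t) nehmen. Durch Ableiten von der Beschleunigung erhalten wir den Ruck: j(t) = -54·cos(3·t). Mit j(t) = -54·cos(3·t) und Einsetzen von t = pi/6, finden wir j = 0.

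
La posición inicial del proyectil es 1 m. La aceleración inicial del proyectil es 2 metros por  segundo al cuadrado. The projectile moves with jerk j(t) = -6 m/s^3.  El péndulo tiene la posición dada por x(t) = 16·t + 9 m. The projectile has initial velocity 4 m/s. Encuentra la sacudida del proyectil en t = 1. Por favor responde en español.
De la ecuación de la sacudida j(t) = -6, sustituimos t = 1 para obtener j = -6.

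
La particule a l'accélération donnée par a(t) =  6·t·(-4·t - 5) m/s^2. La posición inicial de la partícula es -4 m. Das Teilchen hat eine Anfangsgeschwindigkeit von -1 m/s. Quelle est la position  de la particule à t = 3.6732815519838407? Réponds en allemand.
Wir müssen die Stammfunktion unserer Gleichung für die Beschleunigung a(t) = 6·t·(-4·t - 5) 2-mal finden. Das Integral von der Beschleunigung, mit v(0) = -1, ergibt die Geschwindigkeit: v(t) = -8·t^3 - 15·t^2 - 1. Durch Integration von der Geschwindigkeit und Verwendung der Anfangsbedingung x(0) = -4, erhalten wir x(t) = -2·t^4 - 5·t^3 - t - 4. Mit x(t) = -2·t^4 - 5·t^3 - t - 4 und Einsetzen von t = 3.6732815519838407, finden wir x = -619.613128493667.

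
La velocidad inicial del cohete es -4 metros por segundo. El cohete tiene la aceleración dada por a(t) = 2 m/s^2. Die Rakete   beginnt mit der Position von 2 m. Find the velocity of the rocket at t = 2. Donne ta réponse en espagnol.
Partiendo de la aceleración a(t) = 2, tomamos 1 antiderivada. La integral de la aceleración, con v(0) = -4, da la velocidad: v(t) = 2·t - 4. De la ecuación de la velocidad v(t) = 2·t - 4, sustituimos t = 2 para obtener v = 0.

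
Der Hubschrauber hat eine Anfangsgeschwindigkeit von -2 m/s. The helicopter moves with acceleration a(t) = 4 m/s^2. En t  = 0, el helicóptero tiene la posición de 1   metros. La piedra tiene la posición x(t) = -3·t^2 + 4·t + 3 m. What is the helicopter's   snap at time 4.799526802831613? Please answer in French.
En partant de l'accélération a(t) = 4, nous prenons 2 dérivées. La dérivée de l'accélération donne le jerk: j(t) = 0. En dérivant le jerk, nous obtenons le snap: s(t) = 0. De l'équation du snap s(t) = 0, nous substituons t = 4.799526802831613 pour obtenir s = 0.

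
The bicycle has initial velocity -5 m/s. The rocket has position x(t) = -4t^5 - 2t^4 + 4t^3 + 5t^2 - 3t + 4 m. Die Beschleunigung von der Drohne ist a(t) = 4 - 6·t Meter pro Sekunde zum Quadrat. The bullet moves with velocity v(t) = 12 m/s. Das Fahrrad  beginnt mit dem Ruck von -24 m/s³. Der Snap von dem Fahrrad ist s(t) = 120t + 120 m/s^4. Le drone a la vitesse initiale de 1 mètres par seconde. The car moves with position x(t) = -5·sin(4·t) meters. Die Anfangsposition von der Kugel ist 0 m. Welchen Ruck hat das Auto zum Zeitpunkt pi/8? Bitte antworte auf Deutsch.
Ausgehend von der Position x(t) = -5·sin(4·t), nehmen wir 3 Ableitungen. Mit d/dt von x(t) finden wir v(t) = -20·cos(4·t). Die Ableitung von der Geschwindigkeit ergibt die Beschleunigung: a(t) = 80·sin(4·t). Durch Ableiten von der Beschleunigung erhalten wir den Ruck: j(t) = 320·cos(4·t). Mit j(t) = 320·cos(4·t) und Einsetzen von t = pi/8, finden wir j = 0.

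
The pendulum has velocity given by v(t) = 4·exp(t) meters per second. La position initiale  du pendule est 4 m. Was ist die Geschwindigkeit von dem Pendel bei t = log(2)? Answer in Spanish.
De la ecuación de la velocidad v(t) = 4·exp(t), sustituimos t = log(2) para obtener v = 8.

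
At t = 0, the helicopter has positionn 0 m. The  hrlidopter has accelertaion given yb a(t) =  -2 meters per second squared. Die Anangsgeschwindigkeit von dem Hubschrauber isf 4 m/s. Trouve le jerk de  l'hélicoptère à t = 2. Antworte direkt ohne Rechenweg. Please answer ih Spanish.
La sacudida en t = 2 es j = 0.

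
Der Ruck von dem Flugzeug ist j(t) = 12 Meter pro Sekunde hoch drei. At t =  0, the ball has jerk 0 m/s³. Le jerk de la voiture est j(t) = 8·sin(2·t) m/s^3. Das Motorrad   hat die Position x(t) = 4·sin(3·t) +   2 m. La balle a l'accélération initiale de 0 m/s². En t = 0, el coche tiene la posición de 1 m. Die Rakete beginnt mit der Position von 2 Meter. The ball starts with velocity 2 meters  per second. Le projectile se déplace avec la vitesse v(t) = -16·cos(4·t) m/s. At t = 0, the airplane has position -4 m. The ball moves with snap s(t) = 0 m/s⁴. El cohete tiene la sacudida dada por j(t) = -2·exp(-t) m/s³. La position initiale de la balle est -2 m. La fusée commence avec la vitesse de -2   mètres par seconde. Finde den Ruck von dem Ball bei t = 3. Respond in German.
Wir müssen unsere Gleichung für den Snap s(t) = 0 1-mal integrieren. Mit ∫s(t)dt und Anwendung von j(0) = 0, finden wir j(t) = 0. Mit j(t) = 0 und Einsetzen von t = 3, finden wir j = 0.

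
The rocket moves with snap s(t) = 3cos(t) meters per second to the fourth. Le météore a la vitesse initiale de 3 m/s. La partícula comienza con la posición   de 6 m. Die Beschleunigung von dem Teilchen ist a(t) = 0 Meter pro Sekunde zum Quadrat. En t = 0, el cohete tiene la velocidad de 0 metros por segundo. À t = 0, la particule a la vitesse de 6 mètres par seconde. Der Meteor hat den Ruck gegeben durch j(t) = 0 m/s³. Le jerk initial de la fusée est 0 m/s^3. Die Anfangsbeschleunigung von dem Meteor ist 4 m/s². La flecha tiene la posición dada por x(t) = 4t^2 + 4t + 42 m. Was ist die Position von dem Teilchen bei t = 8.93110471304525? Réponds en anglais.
We need to integrate our acceleration equation a(t) = 0 2 times. Taking ∫a(t)dt and applying v(0) = 6, we find v(t) = 6. The antiderivative of velocity is position. Using x(0) = 6, we get x(t) = 6·t + 6. We have position x(t) = 6·t + 6. Substituting t = 8.93110471304525: x(8.93110471304525) = 59.5866282782715.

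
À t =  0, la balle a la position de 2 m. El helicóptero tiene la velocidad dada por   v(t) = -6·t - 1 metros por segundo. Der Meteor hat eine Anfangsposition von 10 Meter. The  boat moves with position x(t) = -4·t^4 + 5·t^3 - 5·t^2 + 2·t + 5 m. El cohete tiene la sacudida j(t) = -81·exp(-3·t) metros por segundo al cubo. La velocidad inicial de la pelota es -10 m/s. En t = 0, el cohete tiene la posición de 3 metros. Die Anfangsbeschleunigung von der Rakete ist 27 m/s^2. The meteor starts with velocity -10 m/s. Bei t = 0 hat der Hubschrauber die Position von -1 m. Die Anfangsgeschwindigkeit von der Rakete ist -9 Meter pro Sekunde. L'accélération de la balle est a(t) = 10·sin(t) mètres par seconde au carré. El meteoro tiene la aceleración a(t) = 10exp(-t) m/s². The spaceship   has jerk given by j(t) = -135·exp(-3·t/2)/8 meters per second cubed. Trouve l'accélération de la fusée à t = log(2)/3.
Nous devons trouver la primitive de notre équation du jerk j(t) = -81·exp(-3·t) 1 fois. La primitive du jerk est l'accélération. En utilisant a(0) = 27, nous obtenons a(t) = 27·exp(-3·t). De l'équation de l'accélération a(t) = 27·exp(-3·t), nous substituons t = log(2)/3 pour obtenir a = 27/2.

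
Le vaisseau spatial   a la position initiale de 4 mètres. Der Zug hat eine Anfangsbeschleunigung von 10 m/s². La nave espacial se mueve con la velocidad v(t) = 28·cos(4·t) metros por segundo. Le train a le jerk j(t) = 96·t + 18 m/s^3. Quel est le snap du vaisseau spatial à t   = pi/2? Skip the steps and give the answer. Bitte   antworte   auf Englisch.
The snap at t = pi/2 is s = 0.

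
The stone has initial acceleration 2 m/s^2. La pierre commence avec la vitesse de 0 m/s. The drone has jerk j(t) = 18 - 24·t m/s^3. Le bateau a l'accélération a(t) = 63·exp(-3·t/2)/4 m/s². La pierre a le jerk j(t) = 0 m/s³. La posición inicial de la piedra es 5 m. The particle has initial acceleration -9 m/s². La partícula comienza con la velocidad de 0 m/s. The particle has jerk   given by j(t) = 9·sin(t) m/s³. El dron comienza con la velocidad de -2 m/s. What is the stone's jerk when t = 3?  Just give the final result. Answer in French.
Le jerk à t = 3 est j = 0.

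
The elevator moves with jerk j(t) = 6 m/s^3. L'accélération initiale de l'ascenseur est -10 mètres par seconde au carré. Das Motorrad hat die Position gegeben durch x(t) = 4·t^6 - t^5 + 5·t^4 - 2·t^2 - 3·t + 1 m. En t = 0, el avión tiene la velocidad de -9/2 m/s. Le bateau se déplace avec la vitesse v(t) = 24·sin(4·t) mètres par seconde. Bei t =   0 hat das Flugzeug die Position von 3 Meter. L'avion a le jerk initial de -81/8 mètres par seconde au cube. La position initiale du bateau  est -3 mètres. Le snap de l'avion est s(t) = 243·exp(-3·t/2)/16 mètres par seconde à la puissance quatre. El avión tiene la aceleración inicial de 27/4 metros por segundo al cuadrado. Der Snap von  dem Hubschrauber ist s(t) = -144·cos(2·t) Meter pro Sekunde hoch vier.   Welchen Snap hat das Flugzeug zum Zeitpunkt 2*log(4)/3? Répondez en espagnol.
Usando s(t) = 243·exp(-3·t/2)/16 y sustituyendo t = 2*log(4)/3, encontramos s = 243/64.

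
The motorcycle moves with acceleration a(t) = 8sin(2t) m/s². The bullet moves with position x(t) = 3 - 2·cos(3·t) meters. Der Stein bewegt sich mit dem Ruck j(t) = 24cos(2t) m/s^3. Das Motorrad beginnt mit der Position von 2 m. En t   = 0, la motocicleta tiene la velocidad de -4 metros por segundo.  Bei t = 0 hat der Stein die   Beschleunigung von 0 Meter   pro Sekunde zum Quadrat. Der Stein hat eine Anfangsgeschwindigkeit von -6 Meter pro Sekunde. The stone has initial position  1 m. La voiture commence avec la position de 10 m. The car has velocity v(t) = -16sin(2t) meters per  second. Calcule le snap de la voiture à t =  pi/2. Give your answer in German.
Wir müssen unsere Gleichung für die Geschwindigkeit v(t) = -16·sin(2·t) 3-mal ableiten. Durch Ableiten von der Geschwindigkeit erhalten wir die Beschleunigung: a(t) = -32·cos(2·t). Mit d/dt von a(t) finden wir j(t) = 64·sin(2·t). Durch Ableiten von dem Ruck erhalten wir den Snap: s(t) = 128·cos(2·t). Wir haben den Snap s(t) = 128·cos(2·t). Durch Einsetzen von t = pi/2: s(pi/2) = -128.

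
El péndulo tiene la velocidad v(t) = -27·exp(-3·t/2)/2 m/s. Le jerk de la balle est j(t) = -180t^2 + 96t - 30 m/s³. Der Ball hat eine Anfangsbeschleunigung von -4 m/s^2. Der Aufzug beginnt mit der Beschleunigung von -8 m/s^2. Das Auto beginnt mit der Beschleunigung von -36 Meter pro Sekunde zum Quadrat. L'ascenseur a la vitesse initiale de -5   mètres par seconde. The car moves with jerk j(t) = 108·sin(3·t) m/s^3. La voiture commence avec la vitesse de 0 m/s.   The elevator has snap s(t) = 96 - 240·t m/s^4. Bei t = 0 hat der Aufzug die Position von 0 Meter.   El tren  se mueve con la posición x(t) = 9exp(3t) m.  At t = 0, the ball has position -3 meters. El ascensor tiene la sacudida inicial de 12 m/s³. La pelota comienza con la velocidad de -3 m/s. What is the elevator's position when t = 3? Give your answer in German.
Wir müssen das Integral unserer Gleichung für den Snap s(t) = 96 - 240·t 4-mal finden. Die Stammfunktion von dem Snap, mit j(0) = 12, ergibt den Ruck: j(t) = -120·t^2 + 96·t + 12. Die Stammfunktion von dem Ruck ist die Beschleunigung. Mit a(0) = -8 erhalten wir a(t) = -40·t^3 + 48·t^2 + 12·t - 8. Das Integral von der Beschleunigung ist die Geschwindigkeit. Mit v(0) = -5 erhalten wir v(t) = -10·t^4 + 16·t^3 + 6·t^2 - 8·t - 5. Das Integral von der Geschwindigkeit, mit x(0) = 0, ergibt die Position: x(t) = -2·t^5 + 4·t^4 + 2·t^3 - 4·t^2 - 5·t. Mit x(t) = -2·t^5 + 4·t^4 + 2·t^3 - 4·t^2 - 5·t und Einsetzen von t = 3, finden wir x = -159.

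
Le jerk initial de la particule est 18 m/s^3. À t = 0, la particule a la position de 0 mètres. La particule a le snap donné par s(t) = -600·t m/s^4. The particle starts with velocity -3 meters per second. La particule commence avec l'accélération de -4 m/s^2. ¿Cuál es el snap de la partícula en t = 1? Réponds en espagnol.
Tenemos el snap s(t) = -600·t. Sustituyendo t = 1: s(1) = -600.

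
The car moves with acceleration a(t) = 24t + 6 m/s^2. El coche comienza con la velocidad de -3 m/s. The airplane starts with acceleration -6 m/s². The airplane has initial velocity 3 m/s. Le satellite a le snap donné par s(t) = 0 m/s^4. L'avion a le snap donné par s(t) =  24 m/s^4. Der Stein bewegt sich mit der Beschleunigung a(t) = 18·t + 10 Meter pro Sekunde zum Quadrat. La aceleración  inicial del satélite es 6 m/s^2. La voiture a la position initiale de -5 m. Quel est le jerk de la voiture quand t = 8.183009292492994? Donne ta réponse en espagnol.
Partiendo de la aceleración a(t) = 24·t + 6, tomamos 1 derivada. Tomando d/dt de a(t), encontramos j(t) = 24. Tenemos la sacudida j(t) = 24. Sustituyendo t = 8.183009292492994: j(8.183009292492994) = 24.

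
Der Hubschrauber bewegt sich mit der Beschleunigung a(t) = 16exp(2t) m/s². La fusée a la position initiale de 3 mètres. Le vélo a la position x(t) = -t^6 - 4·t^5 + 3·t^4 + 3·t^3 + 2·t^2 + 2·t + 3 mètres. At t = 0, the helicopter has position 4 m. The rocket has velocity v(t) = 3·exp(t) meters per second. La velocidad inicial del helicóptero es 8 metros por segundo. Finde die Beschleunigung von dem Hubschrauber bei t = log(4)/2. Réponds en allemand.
Mit a(t) = 16·exp(2·t) und Einsetzen von t = log(4)/2, finden wir a = 64.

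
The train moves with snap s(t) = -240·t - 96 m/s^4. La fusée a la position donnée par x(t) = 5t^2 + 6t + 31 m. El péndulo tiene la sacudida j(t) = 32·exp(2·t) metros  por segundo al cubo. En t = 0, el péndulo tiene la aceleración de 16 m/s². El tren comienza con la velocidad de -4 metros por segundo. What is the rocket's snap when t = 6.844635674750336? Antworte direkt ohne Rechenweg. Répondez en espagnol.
En t = 6.844635674750336, s = 0.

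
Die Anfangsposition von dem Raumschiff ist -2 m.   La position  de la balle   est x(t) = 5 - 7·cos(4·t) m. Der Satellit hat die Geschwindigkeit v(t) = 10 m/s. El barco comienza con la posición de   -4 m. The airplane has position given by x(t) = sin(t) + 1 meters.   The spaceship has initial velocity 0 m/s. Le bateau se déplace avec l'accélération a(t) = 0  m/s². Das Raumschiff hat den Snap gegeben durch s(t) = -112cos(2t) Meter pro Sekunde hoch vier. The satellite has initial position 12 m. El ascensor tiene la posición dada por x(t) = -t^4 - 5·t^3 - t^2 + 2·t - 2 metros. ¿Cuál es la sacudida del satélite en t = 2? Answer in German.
Wir müssen unsere Gleichung für die Geschwindigkeit v(t) = 10 2-mal ableiten. Durch Ableiten von der Geschwindigkeit erhalten wir die Beschleunigung: a(t) = 0. Mit d/dt von a(t) finden wir j(t) = 0. Mit j(t) = 0 und Einsetzen von t = 2, finden wir j = 0.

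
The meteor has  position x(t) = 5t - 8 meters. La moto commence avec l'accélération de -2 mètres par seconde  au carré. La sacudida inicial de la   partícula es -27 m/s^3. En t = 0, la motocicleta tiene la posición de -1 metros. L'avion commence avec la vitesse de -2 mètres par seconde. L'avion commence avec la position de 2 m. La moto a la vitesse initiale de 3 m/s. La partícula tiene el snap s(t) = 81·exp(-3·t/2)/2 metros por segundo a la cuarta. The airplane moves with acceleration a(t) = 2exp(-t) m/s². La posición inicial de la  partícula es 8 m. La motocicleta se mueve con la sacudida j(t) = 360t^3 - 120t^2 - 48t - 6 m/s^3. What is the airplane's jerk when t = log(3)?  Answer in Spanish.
Partiendo de la aceleración a(t) = 2·exp(-t), tomamos 1 derivada. La derivada de la aceleración da la sacudida: j(t) = -2·exp(-t). Tenemos la sacudida j(t) = -2·exp(-t). Sustituyendo t = log(3): j(log(3)) = -2/3.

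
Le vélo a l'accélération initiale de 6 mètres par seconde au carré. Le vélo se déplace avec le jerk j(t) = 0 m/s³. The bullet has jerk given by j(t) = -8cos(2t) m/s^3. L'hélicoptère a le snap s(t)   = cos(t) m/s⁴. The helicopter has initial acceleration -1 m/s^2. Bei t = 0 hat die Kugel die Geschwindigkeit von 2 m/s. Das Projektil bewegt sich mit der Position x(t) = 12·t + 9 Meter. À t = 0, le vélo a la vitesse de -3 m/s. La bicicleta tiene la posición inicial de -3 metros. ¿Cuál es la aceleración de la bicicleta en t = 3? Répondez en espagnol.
Debemos encontrar la integral de nuestra ecuación de la sacudida j(t) = 0 1 vez. La integral de la sacudida, con a(0) = 6, da la aceleración: a(t) = 6. Tenemos la aceleración a(t) = 6. Sustituyendo t = 3: a(3) = 6.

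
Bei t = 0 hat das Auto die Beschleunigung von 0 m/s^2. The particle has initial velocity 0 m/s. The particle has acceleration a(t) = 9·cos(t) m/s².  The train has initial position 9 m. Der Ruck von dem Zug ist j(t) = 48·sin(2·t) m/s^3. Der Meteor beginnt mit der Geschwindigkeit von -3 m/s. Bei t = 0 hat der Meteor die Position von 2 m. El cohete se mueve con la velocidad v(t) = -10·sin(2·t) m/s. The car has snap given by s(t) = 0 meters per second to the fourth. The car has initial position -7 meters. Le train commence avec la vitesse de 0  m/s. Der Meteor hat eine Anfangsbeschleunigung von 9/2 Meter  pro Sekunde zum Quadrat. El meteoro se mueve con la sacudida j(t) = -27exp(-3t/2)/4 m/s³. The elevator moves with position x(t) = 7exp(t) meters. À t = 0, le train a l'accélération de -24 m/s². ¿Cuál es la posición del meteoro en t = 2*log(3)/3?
Debemos encontrar la integral de nuestra ecuación de la sacudida j(t) = -27·exp(-3·t/2)/4 3 veces. Tomando ∫j(t)dt y aplicando a(0) = 9/2, encontramos a(t) = 9·exp(-3·t/2)/2. La integral de la aceleración, con v(0) = -3, da la velocidad: v(t) = -3·exp(-3·t/2). Integrando la velocidad y usando la condición inicial x(0) = 2, obtenemos x(t) = 2·exp(-3·t/2). Usando x(t) = 2·exp(-3·t/2) y sustituyendo t = 2*log(3)/3, encontramos x = 2/3.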